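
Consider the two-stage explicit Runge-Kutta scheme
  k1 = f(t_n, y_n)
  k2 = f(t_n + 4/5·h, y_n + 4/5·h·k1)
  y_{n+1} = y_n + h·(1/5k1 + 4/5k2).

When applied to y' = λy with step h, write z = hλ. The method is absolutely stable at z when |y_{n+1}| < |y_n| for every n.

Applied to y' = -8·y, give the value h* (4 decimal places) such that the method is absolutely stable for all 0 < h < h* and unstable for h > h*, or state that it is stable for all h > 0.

On y'=λy, z=hλ:
  k1=λy_n ⇒ h·k1=z·y_n;  k2=λ(1+4/5z)y_n ⇒ h·k2=z(1+4/5z)y_n
  y_{n+1}/y_n = 1 + 1/5z + 4/5z(1+4/5z) = 1 + z + 16/25z²
  ⇒ R(z) = 1 + z + 16/25z².

Solve |R(x)|<1 on ℝ⁻.
x=-0.61: |R|=0.6281
R=1: x+16/25x²=0 ⇒ x=−25/16=-1.5625; min R=1−1/(4·16/25)=0.6094>−1
Confirm numerically:
  x=-1.529: |R|=0.96722 <1
  x=-1.328: |R|=0.80069 <1
  x=-1.142: |R|=0.69266 <1
  x=-1.115: |R|=0.68066 <1
  x=-2.080: |R|=1.68890 >1
  x=-1.750: |R|=1.21000 >1
Stable set (-1.5625, 0).

(-1.5625,0); λ=-8 ⇒ h* = (25/16)/8 = 0.1953.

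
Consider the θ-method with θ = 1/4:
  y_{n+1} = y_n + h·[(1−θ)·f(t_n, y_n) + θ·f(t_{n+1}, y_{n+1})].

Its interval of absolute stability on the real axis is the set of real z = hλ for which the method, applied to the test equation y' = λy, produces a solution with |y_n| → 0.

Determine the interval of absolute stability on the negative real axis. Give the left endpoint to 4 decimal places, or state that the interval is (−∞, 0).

Set f=λy, z=hλ:
  y_{n+1} = y_n + z·[3/4·y_n + 1/4·y_{n+1}] ⇒ (1 − 1/4z)y_{n+1} = (1 + 3/4z)y_n
  Hence R(z) = (1 + 3/4z)/(1 − 1/4z).

Solve |R(x)|<1 on ℝ⁻.
x=-0.71: |R|=0.3970
R=−1: 1+3/4x = −1+1/4x ⇒ -1/2x=2 ⇒ x=2/(-1/2)=-4.0000
Confirm numerically:
  x=-3.382: |R|=0.83257 <1
  x=-2.959: |R|=0.70082 <1
  x=-2.736: |R|=0.62470 <1
  x=-4.514: |R|=1.12074 >1
  x=-4.398: |R|=1.09478 >1
Interval (-4.0000, 0).

(-4.0000, 0).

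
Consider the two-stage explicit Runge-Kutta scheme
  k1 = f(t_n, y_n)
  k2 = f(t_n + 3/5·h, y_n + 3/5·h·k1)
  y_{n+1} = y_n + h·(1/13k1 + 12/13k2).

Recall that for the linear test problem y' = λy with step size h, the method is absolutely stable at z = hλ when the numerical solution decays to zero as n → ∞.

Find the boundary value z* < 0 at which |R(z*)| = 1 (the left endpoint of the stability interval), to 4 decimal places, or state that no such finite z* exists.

left endpoint -1.8056.

On y'=λy, z=hλ:
  k1=λy_n ⇒ h·k1=z·y_n;  k2=λ(1+3/5z)y_n ⇒ h·k2=z(1+3/5z)y_n
  y_{n+1}/y_n = 1 + 1/13z + 12/13z(1+3/5z) = 1 + z + 36/65z²
  ⇒ R(z) = 1 + z + 36/65z².

Solve |R(x)|<1 on ℝ⁻.
x=-0.77: |R|=0.5584
R=1: x+36/65x²=0 ⇒ x=−65/36=-1.8056; min R=1−1/(4·36/65)=0.5486>−1
Confirm numerically:
  x=-1.532: |R|=0.76789 <1
  x=-0.802: |R|=0.55424 <1
  x=-0.769: |R|=0.55852 <1
  x=-2.271: |R|=1.58543 >1
  x=-2.131: |R|=1.38410 >1
  x=-2.031: |R|=1.25359 >1
So |R|<1 on (-1.8056, 0).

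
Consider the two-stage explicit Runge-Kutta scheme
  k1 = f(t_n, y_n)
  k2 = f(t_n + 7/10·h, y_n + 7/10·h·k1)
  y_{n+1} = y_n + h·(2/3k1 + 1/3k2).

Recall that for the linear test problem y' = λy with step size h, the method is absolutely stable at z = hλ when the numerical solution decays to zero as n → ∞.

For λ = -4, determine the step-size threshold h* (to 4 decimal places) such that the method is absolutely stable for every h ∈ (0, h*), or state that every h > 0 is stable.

Test eqn y'=λy, z=hλ:
  k1=λy_n ⇒ h·k1=z·y_n;  k2=λ(1+7/10z)y_n ⇒ h·k2=z(1+7/10z)y_n
  y_{n+1}/y_n = 1 + 2/3z + 1/3z(1+7/10z) = 1 + z + 7/30z²
  ⇒ R(z) = 1 + z + 7/30z².

Solve |R(x)|<1 on ℝ⁻.
x=-1.22: |R|=0.1273
R=1: x+7/30x²=0 ⇒ x=−30/7=-4.2857; min R=1−1/(4·7/30)=-0.0714>−1
Confirm numerically:
  x=-3.971: |R|=0.70840 <1
  x=-3.417: |R|=0.30737 <1
  x=-2.175: |R|=0.07119 <1
  x=-4.786: |R|=1.55869 >1
  x=-4.372: |R|=1.08802 >1
Interval (-4.2857, 0).

(-4.2857,0); λ=-4 ⇒ h* = (30/7)/4 = 1.0714.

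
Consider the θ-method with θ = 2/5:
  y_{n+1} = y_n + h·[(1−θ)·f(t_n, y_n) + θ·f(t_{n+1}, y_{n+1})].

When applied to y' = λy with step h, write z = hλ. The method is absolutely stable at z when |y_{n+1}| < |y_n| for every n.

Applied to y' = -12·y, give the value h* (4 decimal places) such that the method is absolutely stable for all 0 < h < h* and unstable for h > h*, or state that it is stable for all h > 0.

(-10.0000,0); λ=-12 ⇒ h* = (10)/12 = 0.8333.

With y'=λy (z=hλ):
  y_{n+1} = y_n + z·[3/5·y_n + 2/5·y_{n+1}] ⇒ (1 − 2/5z)y_{n+1} = (1 + 3/5z)y_n
  Hence R(z) = (1 + 3/5z)/(1 − 2/5z).

Find x<0 with |R(x)|<1.
x=-1.76: |R|=0.0329
R=−1: 1+3/5x = −1+2/5x ⇒ -1/5x=2 ⇒ x=2/(-1/5)=-10.0000
Confirm numerically:
  x=-7.804: |R|=0.89344 <1
  x=-7.756: |R|=0.89060 <1
  x=-7.648: |R|=0.88412 <1
  x=-5.533: |R|=0.72196 <1
  x=-10.484: |R|=1.01864 >1
  x=-10.386: |R|=1.01498 >1
  x=-10.080: |R|=1.00318 >1
So |R|<1 on (-10.0000, 0).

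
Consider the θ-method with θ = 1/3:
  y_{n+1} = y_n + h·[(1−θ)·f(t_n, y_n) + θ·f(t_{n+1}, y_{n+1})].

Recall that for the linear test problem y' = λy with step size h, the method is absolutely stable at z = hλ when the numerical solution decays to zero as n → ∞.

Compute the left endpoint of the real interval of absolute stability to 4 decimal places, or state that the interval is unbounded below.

z* = -6.0000.

With y'=λy (z=hλ):
  y_{n+1} = y_n + z·[2/3·y_n + 1/3·y_{n+1}] ⇒ (1 − 1/3z)y_{n+1} = (1 + 2/3z)y_n
  ⇒ R(z) = (1 + 2/3z)/(1 − 1/3z).

Need |R(x)|<1, x<0.
x=-0.35: |R|=0.6866
R=−1: 1+2/3x = −1+1/3x ⇒ -1/3x=2 ⇒ x=2/(-1/3)=-6.0000
Confirm numerically:
  x=-5.312: |R|=0.91723 <1
  x=-4.693: |R|=0.83011 <1
  x=-4.236: |R|=0.75622 <1
  x=-2.504: |R|=0.36483 <1
  x=-6.514: |R|=1.05403 >1
  x=-6.509: |R|=1.05353 >1
  x=-6.385: |R|=1.04102 >1
Stable set (-6.0000, 0).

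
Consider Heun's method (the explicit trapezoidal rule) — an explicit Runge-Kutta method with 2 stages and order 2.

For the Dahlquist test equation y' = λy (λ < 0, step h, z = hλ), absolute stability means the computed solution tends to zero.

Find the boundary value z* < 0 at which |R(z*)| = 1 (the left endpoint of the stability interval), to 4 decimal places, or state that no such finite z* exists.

left endpoint -2.0000.

With y'=λy (z=hλ):
  order 2, 2-stage ⇒ R(z)=1+z+z^2/2
  (e.g. R(-0.73)=0.53645, |R|=0.53645)

Find x<0 with |R(x)|<1.
x=-0.73: |R|=0.5364
|R(-1.37)|=0.5685 |R(-1.26)|=0.5338 |R(-0.75)|=0.5312
Bisect:
  x_lo=-2.7960 |R|=2.1127  x_hi=-0.2163 |R|=0.8071
  mid=-1.50612 |R|=0.62808 →hi
  mid=-2.15104 |R|=1.16245 →lo
  mid=-1.82858 |R|=0.84327 →hi
  mid=-1.98981 |R|=0.98986 →hi
  mid=-2.07042 |R|=1.07290 →lo
  mid=-2.03012 |R|=1.03057 →lo
  mid=-2.00996 |R|=1.01001 →lo
  ...
  [-2.00004,-1.99989] ⇒ x*=-2.0000
Stable set (-2.0000, 0).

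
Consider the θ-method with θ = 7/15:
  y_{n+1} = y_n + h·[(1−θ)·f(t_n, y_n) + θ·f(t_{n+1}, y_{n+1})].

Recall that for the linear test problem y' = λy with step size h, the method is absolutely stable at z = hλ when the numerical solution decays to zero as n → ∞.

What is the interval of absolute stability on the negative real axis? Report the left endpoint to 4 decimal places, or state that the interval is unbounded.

With y'=λy (z=hλ):
  y_{n+1} = y_n + z·[8/15·y_n + 7/15·y_{n+1}] ⇒ (1 − 7/15z)y_{n+1} = (1 + 8/15z)y_n
  ⇒ R(z) = (1 + 8/15z)/(1 − 7/15z).

Find x<0 with |R(x)|<1.
x=-0.89: |R|=0.3712
R=−1: 1+8/15x = −1+7/15x ⇒ -1/15x=2 ⇒ x=2/(-1/15)=-30.0000
Confirm numerically:
  x=-26.623: |R|=0.98323 <1
  x=-21.348: |R|=0.94738 <1
  x=-18.852: |R|=0.92414 <1
  x=-30.329: |R|=1.00145 >1
  x=-30.276: |R|=1.00122 >1
  x=-30.128: |R|=1.00057 >1
Interval (-30.0000, 0).

(-30.0000, 0).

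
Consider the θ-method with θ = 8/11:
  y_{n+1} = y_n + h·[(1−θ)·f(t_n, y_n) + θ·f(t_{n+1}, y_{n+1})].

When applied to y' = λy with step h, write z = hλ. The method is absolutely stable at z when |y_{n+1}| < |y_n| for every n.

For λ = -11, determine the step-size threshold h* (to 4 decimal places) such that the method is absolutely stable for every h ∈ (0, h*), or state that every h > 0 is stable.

interval (−∞, 0). Any h>0 works for λ=-11.

Test eqn y'=λy, z=hλ:
  y_{n+1} = y_n + z·[3/11·y_n + 8/11·y_{n+1}] ⇒ (1 − 8/11z)y_{n+1} = (1 + 3/11z)y_n
  ⇒ R(z) = (1 + 3/11z)/(1 − 8/11z).

Boundary: |R(x)|=1, x<0.
x=-1.13: |R|=0.3797
x=-2: |R|=0.1852
x=-10: |R|=0.2088
x=-100: |R|=0.3564
θ=8/11≥1/2 ⇒ |1+3/11x|<|1−8/11x| ∀x<0 ⇒ unbounded interval.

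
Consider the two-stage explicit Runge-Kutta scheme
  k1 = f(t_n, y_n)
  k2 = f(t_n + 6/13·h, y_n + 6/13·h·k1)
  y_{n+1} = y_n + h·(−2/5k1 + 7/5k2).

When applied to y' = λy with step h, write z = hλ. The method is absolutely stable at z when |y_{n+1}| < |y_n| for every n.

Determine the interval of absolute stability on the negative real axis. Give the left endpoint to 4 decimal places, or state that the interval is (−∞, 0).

(-1.5476, 0).

With y'=λy (z=hλ):
  k1=λy_n ⇒ h·k1=z·y_n;  k2=λ(1+6/13z)y_n ⇒ h·k2=z(1+6/13z)y_n
  y_{n+1}/y_n = 1 − 2/5z + 7/5z(1+6/13z) = 1 + z + 42/65z²
  ⇒ R(z) = 1 + z + 42/65z².

Solve |R(x)|<1 on ℝ⁻.
x=-1.01: |R|=0.6491
R=1: x+42/65x²=0 ⇒ x=−65/42=-1.5476; min R=1−1/(4·42/65)=0.6131>−1
Confirm numerically:
  x=-1.441: |R|=0.90073 <1
  x=-1.146: |R|=0.70260 <1
  x=-1.086: |R|=0.67607 <1
  x=-0.635: |R|=0.62555 <1
  x=-2.138: |R|=1.81560 >1
  x=-1.781: |R|=1.26857 >1
  x=-1.571: |R|=1.02373 >1
Stable set (-1.5476, 0).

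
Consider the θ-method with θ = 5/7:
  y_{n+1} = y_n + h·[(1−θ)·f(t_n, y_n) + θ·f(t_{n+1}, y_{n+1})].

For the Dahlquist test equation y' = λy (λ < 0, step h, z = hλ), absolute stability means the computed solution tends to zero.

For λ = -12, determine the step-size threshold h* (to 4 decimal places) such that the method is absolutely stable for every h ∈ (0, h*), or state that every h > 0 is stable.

(−∞, 0) — no finite endpoint. Any h>0 works for λ=-12.

On y'=λy, z=hλ:
  y_{n+1} = y_n + z·[2/7·y_n + 5/7·y_{n+1}] ⇒ (1 − 5/7z)y_{n+1} = (1 + 2/7z)y_n
  so R(z) = (1 + 2/7z)/(1 − 5/7z).

Need |R(x)|<1, x<0.
x=-1.77: |R|=0.2183
x=-2: |R|=0.1765
x=-10: |R|=0.2281
x=-100: |R|=0.3807
θ=5/7≥1/2 ⇒ |1+2/7x|<|1−5/7x| ∀x<0 ⇒ stable on all of ℝ⁻.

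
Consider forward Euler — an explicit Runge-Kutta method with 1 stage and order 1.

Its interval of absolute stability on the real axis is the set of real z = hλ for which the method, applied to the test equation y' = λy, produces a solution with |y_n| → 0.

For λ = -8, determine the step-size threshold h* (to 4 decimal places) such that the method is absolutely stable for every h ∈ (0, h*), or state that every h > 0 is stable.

With y'=λy (z=hλ):
  order 1, 1-stage ⇒ R(z)=1+z
  (e.g. R(-0.85)=0.15000, |R|=0.15000)

Boundary: |R(x)|=1, x<0.
x=-0.85: |R|=0.1500
|R(-2.27)|=1.2700 |R(-0.95)|=0.0500 |R(-0.69)|=0.3100
Bisect:
  x_lo=-2.8640 |R|=1.8640  x_hi=-0.1164 |R|=0.8836
  mid=-1.49022 |R|=0.49022 →hi
  mid=-2.17712 |R|=1.17712 →lo
  mid=-1.83367 |R|=0.83367 →hi
  mid=-2.00540 |R|=1.00540 →lo
  mid=-1.91954 |R|=0.91954 →hi
  mid=-1.96247 |R|=0.96247 →hi
  mid=-1.98393 |R|=0.98393 →hi
  mid=-1.99467 |R|=0.99467 →hi
  ...
  [-2.00003,-1.99986] ⇒ x*=-2.0000
Stable set (-2.0000, 0).

(-2.0000,0); λ=-8 ⇒ h* = 0.2500.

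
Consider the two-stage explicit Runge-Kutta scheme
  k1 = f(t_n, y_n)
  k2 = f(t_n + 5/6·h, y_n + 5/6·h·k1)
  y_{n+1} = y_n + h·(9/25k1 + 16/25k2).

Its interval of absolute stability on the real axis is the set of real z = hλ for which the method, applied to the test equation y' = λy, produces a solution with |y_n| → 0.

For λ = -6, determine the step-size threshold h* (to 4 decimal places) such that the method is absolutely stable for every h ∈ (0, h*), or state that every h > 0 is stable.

Set f=λy, z=hλ:
  k1=λy_n ⇒ h·k1=z·y_n;  k2=λ(1+5/6z)y_n ⇒ h·k2=z(1+5/6z)y_n
  y_{n+1}/y_n = 1 + 9/25z + 16/25z(1+5/6z) = 1 + z + 8/15z²
  so R(z) = 1 + z + 8/15z².

Solve |R(x)|<1 on ℝ⁻.
x=-1.03: |R|=0.5358
R=1: x+8/15x²=0 ⇒ x=−15/8=-1.8750; min R=1−1/(4·8/15)=0.5312>−1
Confirm numerically:
  x=-1.834: |R|=0.95990 <1
  x=-1.676: |R|=0.82212 <1
  x=-1.256: |R|=0.58535 <1
  x=-0.761: |R|=0.54786 <1
  x=-2.249: |R|=1.44860 >1
  x=-2.232: |R|=1.42497 >1
Interval (-1.8750, 0).

(-1.8750,0); λ=-6 ⇒ h* = (15/8)/6 = 0.3125.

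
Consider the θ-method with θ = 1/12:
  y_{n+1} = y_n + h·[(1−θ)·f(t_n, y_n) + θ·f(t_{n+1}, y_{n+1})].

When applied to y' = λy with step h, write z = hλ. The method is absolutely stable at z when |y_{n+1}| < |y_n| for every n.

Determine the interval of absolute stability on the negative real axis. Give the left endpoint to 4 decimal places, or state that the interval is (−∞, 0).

z∈(-2.4000,0).

On y'=λy, z=hλ:
  y_{n+1} = y_n + z·[11/12·y_n + 1/12·y_{n+1}] ⇒ (1 − 1/12z)y_{n+1} = (1 + 11/12z)y_n
  Hence R(z) = (1 + 11/12z)/(1 − 1/12z).

Boundary: |R(x)|=1, x<0.
x=-1.73: |R|=0.5120
R=−1: 1+11/12x = −1+1/12x ⇒ -5/6x=2 ⇒ x=2/(-5/6)=-2.4000
Confirm numerically:
  x=-2.277: |R|=0.91385 <1
  x=-2.260: |R|=0.90182 <1
  x=-1.778: |R|=0.54856 <1
  x=-2.809: |R|=1.27618 >1
  x=-2.804: |R|=1.27290 >1
  x=-2.637: |R|=1.16192 >1
Interval (-2.4000, 0).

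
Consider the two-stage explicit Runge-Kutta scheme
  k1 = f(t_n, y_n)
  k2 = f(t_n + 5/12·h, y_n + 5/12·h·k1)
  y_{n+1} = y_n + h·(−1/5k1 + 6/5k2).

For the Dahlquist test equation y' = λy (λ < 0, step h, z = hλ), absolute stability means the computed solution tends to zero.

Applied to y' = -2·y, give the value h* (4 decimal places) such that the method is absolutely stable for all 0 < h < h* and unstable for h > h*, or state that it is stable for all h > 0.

With y'=λy (z=hλ):
  k1=λy_n ⇒ h·k1=z·y_n;  k2=λ(1+5/12z)y_n ⇒ h·k2=z(1+5/12z)y_n
  y_{n+1}/y_n = 1 − 1/5z + 6/5z(1+5/12z) = 1 + z + 1/2z²
  ⇒ R(z) = 1 + z + 1/2z².

Need |R(x)|<1, x<0.
x=-1.54: |R|=0.6458
R=1: x+1/2x²=0 ⇒ x=−2=-2.0000; min R=1−1/(4·1/2)=0.5000>−1
Confirm numerically:
  x=-1.779: |R|=0.80342 <1
  x=-1.536: |R|=0.64365 <1
  x=-1.512: |R|=0.63107 <1
  x=-2.288: |R|=1.32947 >1
  x=-2.165: |R|=1.17861 >1
So |R|<1 on (-2.0000, 0).

(-2.0000,0); λ=-2 ⇒ h* = (2)/2 = 1.0000.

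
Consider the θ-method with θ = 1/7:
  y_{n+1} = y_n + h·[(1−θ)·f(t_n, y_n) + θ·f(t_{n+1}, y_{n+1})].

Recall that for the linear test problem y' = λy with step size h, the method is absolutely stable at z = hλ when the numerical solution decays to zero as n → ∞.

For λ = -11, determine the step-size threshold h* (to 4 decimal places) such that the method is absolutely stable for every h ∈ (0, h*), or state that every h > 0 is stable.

(-2.8000,0); λ=-11 ⇒ h* = (14/5)/11 = 0.2545.

With y'=λy (z=hλ):
  y_{n+1} = y_n + z·[6/7·y_n + 1/7·y_{n+1}] ⇒ (1 − 1/7z)y_{n+1} = (1 + 6/7z)y_n
  Hence R(z) = (1 + 6/7z)/(1 − 1/7z).

Find x<0 with |R(x)|<1.
x=-0.38: |R|=0.6396
R=−1: 1+6/7x = −1+1/7x ⇒ -5/7x=2 ⇒ x=2/(-5/7)=-2.8000
Confirm numerically:
  x=-1.588: |R|=0.29436 <1
  x=-1.578: |R|=0.28771 <1
  x=-1.539: |R|=0.26162 <1
  x=-3.006: |R|=1.10294 >1
  x=-2.864: |R|=1.03244 >1
  x=-2.826: |R|=1.01323 >1
So |R|<1 on (-2.8000, 0).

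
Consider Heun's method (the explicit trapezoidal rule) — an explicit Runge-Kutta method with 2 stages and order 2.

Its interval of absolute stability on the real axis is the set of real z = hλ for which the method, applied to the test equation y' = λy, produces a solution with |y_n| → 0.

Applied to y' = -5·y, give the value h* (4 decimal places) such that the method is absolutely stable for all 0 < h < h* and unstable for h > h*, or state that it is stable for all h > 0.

On y'=λy, z=hλ:
  order 2, 2-stage ⇒ R(z)=1+z+z^2/2
  (e.g. R(-1.79)=0.81205, |R|=0.81205)

Need |R(x)|<1, x<0.
x=-1.79: |R|=0.8121
|R(-1.92)|=0.9232 |R(-1)|=0.5000 |R(-0.76)|=0.5288
Bisect:
  x_lo=-2.6412 |R|=1.8468  x_hi=-0.0937 |R|=0.9107
  mid=-1.36747 |R|=0.56752 →hi
  mid=-2.00434 |R|=1.00435 →lo
  mid=-1.68590 |R|=0.73523 →hi
  mid=-1.84512 |R|=0.85711 →hi
  mid=-1.92473 |R|=0.92756 →hi
  mid=-1.96453 |R|=0.96516 →hi
  mid=-1.98444 |R|=0.98456 →hi
  mid=-1.99439 |R|=0.99440 →hi
  mid=-1.99936 |R|=0.99936 →hi
  mid=-2.00185 |R|=1.00185 →lo
  ...
  [-2.00014,-1.99999] ⇒ x*=-2.0000
Stable set (-2.0000, 0).

(-2.0000,0); λ=-5 ⇒ h* = 0.4000.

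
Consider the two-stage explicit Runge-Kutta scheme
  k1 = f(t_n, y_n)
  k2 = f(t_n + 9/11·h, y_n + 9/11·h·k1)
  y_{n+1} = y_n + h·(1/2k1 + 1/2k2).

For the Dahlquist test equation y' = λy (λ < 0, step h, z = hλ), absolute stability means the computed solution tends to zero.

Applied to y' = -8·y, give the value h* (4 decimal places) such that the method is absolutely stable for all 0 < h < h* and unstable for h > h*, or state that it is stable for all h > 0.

Test eqn y'=λy, z=hλ:
  k1=λy_n ⇒ h·k1=z·y_n;  k2=λ(1+9/11z)y_n ⇒ h·k2=z(1+9/11z)y_n
  y_{n+1}/y_n = 1 + 1/2z + 1/2z(1+9/11z) = 1 + z + 9/22z²
  ⇒ R(z) = 1 + z + 9/22z².

Find x<0 with |R(x)|<1.
x=-0.81: |R|=0.4584
R=1: x+9/22x²=0 ⇒ x=−22/9=-2.4444; min R=1−1/(4·9/22)=0.3889>−1
Confirm numerically:
  x=-2.261: |R|=0.83032 <1
  x=-1.949: |R|=0.60497 <1
  x=-1.205: |R|=0.38901 <1
  x=-2.728: |R|=1.31645 >1
  x=-2.614: |R|=1.18132 >1
Stable set (-2.4444, 0).

(-2.4444,0); λ=-8 ⇒ h* = (22/9)/8 = 0.3056.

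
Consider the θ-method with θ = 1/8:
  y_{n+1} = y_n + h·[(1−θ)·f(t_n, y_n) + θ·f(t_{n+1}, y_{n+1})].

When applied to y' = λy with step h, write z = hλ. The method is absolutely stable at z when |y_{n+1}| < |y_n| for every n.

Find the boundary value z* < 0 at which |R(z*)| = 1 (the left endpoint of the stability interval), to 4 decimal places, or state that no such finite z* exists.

On y'=λy, z=hλ:
  y_{n+1} = y_n + z·[7/8·y_n + 1/8·y_{n+1}] ⇒ (1 − 1/8z)y_{n+1} = (1 + 7/8z)y_n
  so R(z) = (1 + 7/8z)/(1 − 1/8z).

Need |R(x)|<1, x<0.
x=-1.2: |R|=0.0435
R=−1: 1+7/8x = −1+1/8x ⇒ -3/4x=2 ⇒ x=2/(-3/4)=-2.6667
Confirm numerically:
  x=-2.391: |R|=0.84082 <1
  x=-2.082: |R|=0.65205 <1
  x=-1.636: |R|=0.35824 <1
  x=-1.335: |R|=0.14408 <1
  x=-3.192: |R|=1.28163 >1
  x=-3.027: |R|=1.19606 >1
  x=-2.991: |R|=1.17705 >1
So |R|<1 on (-2.6667, 0).

z* = -2.6667.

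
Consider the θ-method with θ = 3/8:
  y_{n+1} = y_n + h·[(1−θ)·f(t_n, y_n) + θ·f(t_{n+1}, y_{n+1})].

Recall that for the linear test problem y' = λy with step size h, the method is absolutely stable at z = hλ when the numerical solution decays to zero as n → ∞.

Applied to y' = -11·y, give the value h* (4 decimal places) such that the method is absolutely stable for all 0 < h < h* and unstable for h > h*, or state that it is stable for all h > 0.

(-8.0000,0); λ=-11 ⇒ h* = (8)/11 = 0.7273.

With y'=λy (z=hλ):
  y_{n+1} = y_n + z·[5/8·y_n + 3/8·y_{n+1}] ⇒ (1 − 3/8z)y_{n+1} = (1 + 5/8z)y_n
  R(z) = (1 + 5/8z)/(1 − 3/8z).

Solve |R(x)|<1 on ℝ⁻.
x=-1.08: |R|=0.2313
R=−1: 1+5/8x = −1+3/8x ⇒ -1/4x=2 ⇒ x=2/(-1/4)=-8.0000
Confirm numerically:
  x=-7.770: |R|=0.98531 <1
  x=-7.156: |R|=0.94272 <1
  x=-6.849: |R|=0.91936 <1
  x=-5.530: |R|=0.79911 <1
  x=-8.569: |R|=1.03376 >1
  x=-8.541: |R|=1.03218 >1
  x=-8.251: |R|=1.01533 >1
Interval (-8.0000, 0).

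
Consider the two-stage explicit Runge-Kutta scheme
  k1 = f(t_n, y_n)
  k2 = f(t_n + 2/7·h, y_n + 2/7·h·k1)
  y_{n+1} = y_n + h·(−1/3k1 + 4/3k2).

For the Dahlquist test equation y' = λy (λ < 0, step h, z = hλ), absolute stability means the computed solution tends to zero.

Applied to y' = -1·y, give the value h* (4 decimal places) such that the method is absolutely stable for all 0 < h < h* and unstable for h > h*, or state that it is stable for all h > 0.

(-2.6250,0); λ=-1 ⇒ h* = (21/8)/1 = 2.6250.

Set f=λy, z=hλ:
  k1=λy_n ⇒ h·k1=z·y_n;  k2=λ(1+2/7z)y_n ⇒ h·k2=z(1+2/7z)y_n
  y_{n+1}/y_n = 1 − 1/3z + 4/3z(1+2/7z) = 1 + z + 8/21z²
  ⇒ R(z) = 1 + z + 8/21z².

Boundary: |R(x)|=1, x<0.
x=-1.76: |R|=0.4200
R=1: x+8/21x²=0 ⇒ x=−21/8=-2.6250; min R=1−1/(4·8/21)=0.3438>−1
Confirm numerically:
  x=-2.420: |R|=0.81101 <1
  x=-1.620: |R|=0.37977 <1
  x=-1.170: |R|=0.35149 <1
  x=-3.058: |R|=1.50442 >1
  x=-2.902: |R|=1.30623 >1
So |R|<1 on (-2.6250, 0).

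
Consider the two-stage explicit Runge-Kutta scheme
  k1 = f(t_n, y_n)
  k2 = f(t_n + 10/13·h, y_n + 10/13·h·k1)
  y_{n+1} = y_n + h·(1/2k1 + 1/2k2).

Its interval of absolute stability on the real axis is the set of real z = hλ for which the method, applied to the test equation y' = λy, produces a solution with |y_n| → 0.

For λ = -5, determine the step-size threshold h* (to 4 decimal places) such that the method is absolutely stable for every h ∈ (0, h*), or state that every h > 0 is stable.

(-2.6000,0); λ=-5 ⇒ h* = (13/5)/5 = 0.5200.

With y'=λy (z=hλ):
  k1=λy_n ⇒ h·k1=z·y_n;  k2=λ(1+10/13z)y_n ⇒ h·k2=z(1+10/13z)y_n
  y_{n+1}/y_n = 1 + 1/2z + 1/2z(1+10/13z) = 1 + z + 5/13z²
  so R(z) = 1 + z + 5/13z².

Boundary: |R(x)|=1, x<0.
x=-0.49: |R|=0.6023
R=1: x+5/13x²=0 ⇒ x=−13/5=-2.6000; min R=1−1/(4·5/13)=0.3500>−1
Confirm numerically:
  x=-2.150: |R|=0.62788 <1
  x=-1.990: |R|=0.53312 <1
  x=-1.236: |R|=0.35158 <1
  x=-3.102: |R|=1.59892 >1
  x=-2.744: |R|=1.15198 >1
Stable set (-2.6000, 0).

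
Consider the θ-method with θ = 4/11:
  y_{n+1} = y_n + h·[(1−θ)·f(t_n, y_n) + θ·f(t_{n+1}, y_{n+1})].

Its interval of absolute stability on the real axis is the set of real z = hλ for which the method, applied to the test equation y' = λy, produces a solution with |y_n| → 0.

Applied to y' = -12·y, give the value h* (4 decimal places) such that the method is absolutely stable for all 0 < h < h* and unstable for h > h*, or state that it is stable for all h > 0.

(-7.3333,0); λ=-12 ⇒ h* = (22/3)/12 = 0.6111.

On y'=λy, z=hλ:
  y_{n+1} = y_n + z·[7/11·y_n + 4/11·y_{n+1}] ⇒ (1 − 4/11z)y_{n+1} = (1 + 7/11z)y_n
  so R(z) = (1 + 7/11z)/(1 − 4/11z).

Need |R(x)|<1, x<0.
x=-0.35: |R|=0.6895
R=−1: 1+7/11x = −1+4/11x ⇒ -3/11x=2 ⇒ x=2/(-3/11)=-7.3333
Confirm numerically:
  x=-6.778: |R|=0.95629 <1
  x=-6.544: |R|=0.93630 <1
  x=-5.945: |R|=0.88025 <1
  x=-7.875: |R|=1.03824 >1
  x=-7.494: |R|=1.01176 >1
  x=-7.433: |R|=1.00734 >1
Interval (-7.3333, 0).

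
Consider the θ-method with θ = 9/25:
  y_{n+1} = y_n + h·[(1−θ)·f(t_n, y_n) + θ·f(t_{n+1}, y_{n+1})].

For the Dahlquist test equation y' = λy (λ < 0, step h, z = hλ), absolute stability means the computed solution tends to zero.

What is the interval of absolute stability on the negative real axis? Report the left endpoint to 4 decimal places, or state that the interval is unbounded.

z∈(-7.1429,0).

With y'=λy (z=hλ):
  y_{n+1} = y_n + z·[16/25·y_n + 9/25·y_{n+1}] ⇒ (1 − 9/25z)y_{n+1} = (1 + 16/25z)y_n
  so R(z) = (1 + 16/25z)/(1 − 9/25z).

Boundary: |R(x)|=1, x<0.
x=-0.83: |R|=0.3609
R=−1: 1+16/25x = −1+9/25x ⇒ -7/25x=2 ⇒ x=2/(-7/25)=-7.1429
Confirm numerically:
  x=-5.825: |R|=0.88085 <1
  x=-5.650: |R|=0.86223 <1
  x=-4.337: |R|=0.69327 <1
  x=-7.573: |R|=1.03232 >1
  x=-7.343: |R|=1.01538 >1
So |R|<1 on (-7.1429, 0).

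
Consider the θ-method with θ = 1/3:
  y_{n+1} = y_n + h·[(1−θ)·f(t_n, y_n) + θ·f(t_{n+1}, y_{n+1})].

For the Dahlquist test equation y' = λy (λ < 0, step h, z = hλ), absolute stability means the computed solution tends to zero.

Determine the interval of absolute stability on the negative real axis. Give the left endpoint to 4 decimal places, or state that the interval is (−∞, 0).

(-6.0000, 0).

On y'=λy, z=hλ:
  y_{n+1} = y_n + z·[2/3·y_n + 1/3·y_{n+1}] ⇒ (1 − 1/3z)y_{n+1} = (1 + 2/3z)y_n
  R(z) = (1 + 2/3z)/(1 − 1/3z).

Need |R(x)|<1, x<0.
x=-0.94: |R|=0.2843
R=−1: 1+2/3x = −1+1/3x ⇒ -1/3x=2 ⇒ x=2/(-1/3)=-6.0000
Confirm numerically:
  x=-5.116: |R|=0.89108 <1
  x=-3.909: |R|=0.69735 <1
  x=-3.514: |R|=0.61836 <1
  x=-2.592: |R|=0.39056 <1
  x=-6.593: |R|=1.06182 >1
  x=-6.103: |R|=1.01131 >1
  x=-6.041: |R|=1.00453 >1
So |R|<1 on (-6.0000, 0).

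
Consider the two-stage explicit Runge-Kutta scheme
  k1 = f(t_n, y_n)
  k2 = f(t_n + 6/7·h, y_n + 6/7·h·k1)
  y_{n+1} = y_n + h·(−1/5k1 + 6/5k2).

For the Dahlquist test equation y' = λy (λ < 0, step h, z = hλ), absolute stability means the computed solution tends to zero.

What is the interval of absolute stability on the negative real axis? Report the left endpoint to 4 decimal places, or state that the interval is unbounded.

With y'=λy (z=hλ):
  k1=λy_n ⇒ h·k1=z·y_n;  k2=λ(1+6/7z)y_n ⇒ h·k2=z(1+6/7z)y_n
  y_{n+1}/y_n = 1 − 1/5z + 6/5z(1+6/7z) = 1 + z + 36/35z²
  Hence R(z) = 1 + z + 36/35z².

Find x<0 with |R(x)|<1.
x=-1.44: |R|=1.6928
R=1: x+36/35x²=0 ⇒ x=−35/36=-0.9722; min R=1−1/(4·36/35)=0.7569>−1
Confirm numerically:
  x=-0.665: |R|=0.78986 <1
  x=-0.546: |R|=0.76063 <1
  x=-0.477: |R|=0.75703 <1
  x=-0.442: |R|=0.75895 <1
  x=-1.565: |R|=1.95420 >1
  x=-1.234: |R|=1.33226 >1
  x=-1.119: |R|=1.16894 >1
Interval (-0.9722, 0).

(-0.9722, 0).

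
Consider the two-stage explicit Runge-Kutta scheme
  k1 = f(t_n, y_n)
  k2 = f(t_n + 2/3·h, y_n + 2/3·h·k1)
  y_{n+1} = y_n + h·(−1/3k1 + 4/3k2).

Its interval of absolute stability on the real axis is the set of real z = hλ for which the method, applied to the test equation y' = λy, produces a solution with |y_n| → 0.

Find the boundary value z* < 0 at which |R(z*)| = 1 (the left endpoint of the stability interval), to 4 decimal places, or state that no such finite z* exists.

With y'=λy (z=hλ):
  k1=λy_n ⇒ h·k1=z·y_n;  k2=λ(1+2/3z)y_n ⇒ h·k2=z(1+2/3z)y_n
  y_{n+1}/y_n = 1 − 1/3z + 4/3z(1+2/3z) = 1 + z + 8/9z²
  ⇒ R(z) = 1 + z + 8/9z².

Boundary: |R(x)|=1, x<0.
x=-0.47: |R|=0.7264
R=1: x+8/9x²=0 ⇒ x=−9/8=-1.1250; min R=1−1/(4·8/9)=0.7188>−1
Confirm numerically:
  x=-1.065: |R|=0.94320 <1
  x=-0.762: |R|=0.75413 <1
  x=-0.573: |R|=0.71885 <1
  x=-0.494: |R|=0.72292 <1
  x=-1.619: |R|=1.71092 >1
  x=-1.310: |R|=1.21542 >1
  x=-1.287: |R|=1.18533 >1
So |R|<1 on (-1.1250, 0).

z* = -1.1250.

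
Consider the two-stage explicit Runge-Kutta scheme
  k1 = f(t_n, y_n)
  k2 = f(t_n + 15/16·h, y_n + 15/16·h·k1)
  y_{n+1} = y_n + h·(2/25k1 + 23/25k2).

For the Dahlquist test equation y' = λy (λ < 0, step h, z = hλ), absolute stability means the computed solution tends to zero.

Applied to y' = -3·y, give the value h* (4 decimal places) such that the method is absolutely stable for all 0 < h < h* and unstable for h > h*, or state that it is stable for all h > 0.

(-1.1594,0); λ=-3 ⇒ h* = (80/69)/3 = 0.3865.

With y'=λy (z=hλ):
  k1=λy_n ⇒ h·k1=z·y_n;  k2=λ(1+15/16z)y_n ⇒ h·k2=z(1+15/16z)y_n
  y_{n+1}/y_n = 1 + 2/25z + 23/25z(1+15/16z) = 1 + z + 69/80z²
  ⇒ R(z) = 1 + z + 69/80z².

Need |R(x)|<1, x<0.
x=-1.45: |R|=1.3634
R=1: x+69/80x²=0 ⇒ x=−80/69=-1.1594; min R=1−1/(4·69/80)=0.7101>−1
Confirm numerically:
  x=-1.052: |R|=0.90253 <1
  x=-0.749: |R|=0.73486 <1
  x=-0.538: |R|=0.71165 <1
  x=-1.439: |R|=1.34700 >1
  x=-1.218: |R|=1.06154 >1
Interval (-1.1594, 0).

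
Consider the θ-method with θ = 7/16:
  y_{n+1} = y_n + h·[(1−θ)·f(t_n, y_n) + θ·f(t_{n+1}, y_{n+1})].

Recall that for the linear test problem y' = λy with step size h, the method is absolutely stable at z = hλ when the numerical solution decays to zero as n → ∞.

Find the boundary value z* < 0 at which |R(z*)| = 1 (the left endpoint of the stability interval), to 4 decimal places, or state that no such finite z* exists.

z* = -16.0000.

With y'=λy (z=hλ):
  y_{n+1} = y_n + z·[9/16·y_n + 7/16·y_{n+1}] ⇒ (1 − 7/16z)y_{n+1} = (1 + 9/16z)y_n
  R(z) = (1 + 9/16z)/(1 − 7/16z).

Need |R(x)|<1, x<0.
x=-1.04: |R|=0.2852
R=−1: 1+9/16x = −1+7/16x ⇒ -1/8x=2 ⇒ x=2/(-1/8)=-16.0000
Confirm numerically:
  x=-11.797: |R|=0.91473 <1
  x=-11.500: |R|=0.90674 <1
  x=-9.900: |R|=0.85698 <1
  x=-7.002: |R|=0.72320 <1
  x=-16.479: |R|=1.00729 >1
  x=-16.439: |R|=1.00670 >1
  x=-16.028: |R|=1.00044 >1
Interval (-16.0000, 0).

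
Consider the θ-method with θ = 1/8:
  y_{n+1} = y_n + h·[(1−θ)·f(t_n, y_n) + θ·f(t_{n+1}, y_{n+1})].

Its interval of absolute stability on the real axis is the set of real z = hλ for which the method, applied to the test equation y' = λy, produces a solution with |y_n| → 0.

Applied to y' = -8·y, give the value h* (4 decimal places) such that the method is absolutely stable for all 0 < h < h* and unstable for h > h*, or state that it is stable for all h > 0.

Test eqn y'=λy, z=hλ:
  y_{n+1} = y_n + z·[7/8·y_n + 1/8·y_{n+1}] ⇒ (1 − 1/8z)y_{n+1} = (1 + 7/8z)y_n
  so R(z) = (1 + 7/8z)/(1 − 1/8z).

Find x<0 with |R(x)|<1.
x=-1.13: |R|=0.0099
R=−1: 1+7/8x = −1+1/8x ⇒ -3/4x=2 ⇒ x=2/(-3/4)=-2.6667
Confirm numerically:
  x=-2.616: |R|=0.97136 <1
  x=-2.101: |R|=0.66399 <1
  x=-1.849: |R|=0.50188 <1
  x=-1.672: |R|=0.38296 <1
  x=-3.087: |R|=1.22747 >1
  x=-2.955: |R|=1.15792 >1
  x=-2.739: |R|=1.04041 >1
So |R|<1 on (-2.6667, 0).

(-2.6667,0); λ=-8 ⇒ h* = (8/3)/8 = 0.3333.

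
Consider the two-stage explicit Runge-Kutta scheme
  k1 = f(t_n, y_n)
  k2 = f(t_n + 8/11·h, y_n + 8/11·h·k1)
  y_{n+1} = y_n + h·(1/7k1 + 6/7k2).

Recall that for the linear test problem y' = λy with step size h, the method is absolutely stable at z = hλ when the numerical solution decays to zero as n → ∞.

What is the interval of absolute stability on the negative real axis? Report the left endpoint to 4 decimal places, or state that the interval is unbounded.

With y'=λy (z=hλ):
  k1=λy_n ⇒ h·k1=z·y_n;  k2=λ(1+8/11z)y_n ⇒ h·k2=z(1+8/11z)y_n
  y_{n+1}/y_n = 1 + 1/7z + 6/7z(1+8/11z) = 1 + z + 48/77z²
  ⇒ R(z) = 1 + z + 48/77z².

Find x<0 with |R(x)|<1.
x=-0.59: |R|=0.6270
R=1: x+48/77x²=0 ⇒ x=−77/48=-1.6042; min R=1−1/(4·48/77)=0.5990>−1
Confirm numerically:
  x=-1.318: |R|=0.76488 <1
  x=-1.208: |R|=0.70167 <1
  x=-0.846: |R|=0.60016 <1
  x=-0.718: |R|=0.60337 <1
  x=-2.029: |R|=1.53734 >1
  x=-1.906: |R|=1.35863 >1
  x=-1.755: |R|=1.16502 >1
Stable set (-1.6042, 0).

(-1.6042, 0).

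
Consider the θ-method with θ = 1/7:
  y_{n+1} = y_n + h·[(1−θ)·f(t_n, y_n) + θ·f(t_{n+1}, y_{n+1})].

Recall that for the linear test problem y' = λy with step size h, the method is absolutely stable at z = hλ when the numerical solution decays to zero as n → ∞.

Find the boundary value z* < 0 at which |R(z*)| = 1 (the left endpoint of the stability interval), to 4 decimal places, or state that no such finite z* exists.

With y'=λy (z=hλ):
  y_{n+1} = y_n + z·[6/7·y_n + 1/7·y_{n+1}] ⇒ (1 − 1/7z)y_{n+1} = (1 + 6/7z)y_n
  R(z) = (1 + 6/7z)/(1 − 1/7z).

Find x<0 with |R(x)|<1.
x=-0.96: |R|=0.1558
R=−1: 1+6/7x = −1+1/7x ⇒ -5/7x=2 ⇒ x=2/(-5/7)=-2.8000
Confirm numerically:
  x=-2.665: |R|=0.93016 <1
  x=-2.573: |R|=0.88144 <1
  x=-2.335: |R|=0.75094 <1
  x=-2.149: |R|=0.64422 <1
  x=-3.192: |R|=1.19231 >1
  x=-3.110: |R|=1.15331 >1
So |R|<1 on (-2.8000, 0).

z* = -2.8000.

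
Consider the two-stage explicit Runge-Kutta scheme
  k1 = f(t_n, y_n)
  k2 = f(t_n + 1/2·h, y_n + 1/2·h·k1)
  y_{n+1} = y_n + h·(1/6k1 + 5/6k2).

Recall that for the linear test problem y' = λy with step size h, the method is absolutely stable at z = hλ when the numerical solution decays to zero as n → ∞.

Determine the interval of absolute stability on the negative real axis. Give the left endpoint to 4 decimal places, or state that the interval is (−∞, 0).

On y'=λy, z=hλ:
  k1=λy_n ⇒ h·k1=z·y_n;  k2=λ(1+1/2z)y_n ⇒ h·k2=z(1+1/2z)y_n
  y_{n+1}/y_n = 1 + 1/6z + 5/6z(1+1/2z) = 1 + z + 5/12z²
  ⇒ R(z) = 1 + z + 5/12z².

Solve |R(x)|<1 on ℝ⁻.
x=-1.29: |R|=0.4034
R=1: x+5/12x²=0 ⇒ x=−12/5=-2.4000; min R=1−1/(4·5/12)=0.4000>−1
Confirm numerically:
  x=-2.245: |R|=0.85501 <1
  x=-1.883: |R|=0.59437 <1
  x=-1.683: |R|=0.49720 <1
  x=-1.357: |R|=0.41027 <1
  x=-2.851: |R|=1.53575 >1
  x=-2.583: |R|=1.19695 >1
Stable set (-2.4000, 0).

z∈(-2.4000,0).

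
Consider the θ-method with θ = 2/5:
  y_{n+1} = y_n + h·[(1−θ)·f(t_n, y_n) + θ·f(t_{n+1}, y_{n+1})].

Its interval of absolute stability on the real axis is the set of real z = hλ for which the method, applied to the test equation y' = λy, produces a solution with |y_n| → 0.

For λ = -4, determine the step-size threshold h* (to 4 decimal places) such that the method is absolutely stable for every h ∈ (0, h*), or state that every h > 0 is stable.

Test eqn y'=λy, z=hλ:
  y_{n+1} = y_n + z·[3/5·y_n + 2/5·y_{n+1}] ⇒ (1 − 2/5z)y_{n+1} = (1 + 3/5z)y_n
  so R(z) = (1 + 3/5z)/(1 − 2/5z).

Solve |R(x)|<1 on ℝ⁻.
x=-0.34: |R|=0.7007
R=−1: 1+3/5x = −1+2/5x ⇒ -1/5x=2 ⇒ x=2/(-1/5)=-10.0000
Confirm numerically:
  x=-8.747: |R|=0.94430 <1
  x=-7.769: |R|=0.89137 <1
  x=-5.584: |R|=0.72687 <1
  x=-4.542: |R|=0.61247 <1
  x=-10.341: |R|=1.01328 >1
  x=-10.244: |R|=1.00957 >1
Stable set (-10.0000, 0).

(-10.0000,0); λ=-4 ⇒ h* = (10)/4 = 2.5000.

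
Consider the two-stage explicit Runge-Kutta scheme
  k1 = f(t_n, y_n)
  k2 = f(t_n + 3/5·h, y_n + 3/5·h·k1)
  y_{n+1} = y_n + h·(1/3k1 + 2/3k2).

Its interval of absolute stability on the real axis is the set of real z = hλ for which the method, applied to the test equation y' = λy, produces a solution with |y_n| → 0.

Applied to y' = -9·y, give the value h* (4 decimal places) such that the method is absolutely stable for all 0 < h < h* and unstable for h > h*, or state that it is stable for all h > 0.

On y'=λy, z=hλ:
  k1=λy_n ⇒ h·k1=z·y_n;  k2=λ(1+3/5z)y_n ⇒ h·k2=z(1+3/5z)y_n
  y_{n+1}/y_n = 1 + 1/3z + 2/3z(1+3/5z) = 1 + z + 2/5z²
  so R(z) = 1 + z + 2/5z².

Need |R(x)|<1, x<0.
x=-1.27: |R|=0.3752
R=1: x+2/5x²=0 ⇒ x=−5/2=-2.5000; min R=1−1/(4·2/5)=0.3750>−1
Confirm numerically:
  x=-1.335: |R|=0.37789 <1
  x=-1.174: |R|=0.37731 <1
  x=-1.142: |R|=0.37967 <1
  x=-1.003: |R|=0.39940 <1
  x=-3.006: |R|=1.60841 >1
  x=-2.895: |R|=1.45741 >1
  x=-2.602: |R|=1.10616 >1
So |R|<1 on (-2.5000, 0).

(-2.5000,0); λ=-9 ⇒ h* = (5/2)/9 = 0.2778.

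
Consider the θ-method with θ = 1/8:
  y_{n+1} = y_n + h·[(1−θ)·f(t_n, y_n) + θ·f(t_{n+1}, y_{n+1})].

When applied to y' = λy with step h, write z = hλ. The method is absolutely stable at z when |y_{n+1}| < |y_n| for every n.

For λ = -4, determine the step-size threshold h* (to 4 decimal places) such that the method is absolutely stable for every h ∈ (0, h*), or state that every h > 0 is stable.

Test eqn y'=λy, z=hλ:
  y_{n+1} = y_n + z·[7/8·y_n + 1/8·y_{n+1}] ⇒ (1 − 1/8z)y_{n+1} = (1 + 7/8z)y_n
  Hence R(z) = (1 + 7/8z)/(1 − 1/8z).

Find x<0 with |R(x)|<1.
x=-1.73: |R|=0.4224
R=−1: 1+7/8x = −1+1/8x ⇒ -3/4x=2 ⇒ x=2/(-3/4)=-2.6667
Confirm numerically:
  x=-2.129: |R|=0.68151 <1
  x=-1.808: |R|=0.47471 <1
  x=-1.477: |R|=0.24681 <1
  x=-1.465: |R|=0.23825 <1
  x=-3.033: |R|=1.19922 >1
  x=-3.011: |R|=1.18763 >1
Interval (-2.6667, 0).

(-2.6667,0); λ=-4 ⇒ h* = (8/3)/4 = 0.6667.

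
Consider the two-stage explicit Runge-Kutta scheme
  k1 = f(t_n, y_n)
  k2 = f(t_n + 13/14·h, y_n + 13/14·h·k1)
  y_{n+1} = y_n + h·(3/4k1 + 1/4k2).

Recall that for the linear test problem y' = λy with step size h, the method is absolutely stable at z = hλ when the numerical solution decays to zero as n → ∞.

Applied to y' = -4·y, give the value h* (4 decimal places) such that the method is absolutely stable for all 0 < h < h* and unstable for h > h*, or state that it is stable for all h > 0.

(-4.3077,0); λ=-4 ⇒ h* = (56/13)/4 = 1.0769.

Test eqn y'=λy, z=hλ:
  k1=λy_n ⇒ h·k1=z·y_n;  k2=λ(1+13/14z)y_n ⇒ h·k2=z(1+13/14z)y_n
  y_{n+1}/y_n = 1 + 3/4z + 1/4z(1+13/14z) = 1 + z + 13/56z²
  Hence R(z) = 1 + z + 13/56z².

Boundary: |R(x)|=1, x<0.
x=-0.66: |R|=0.4411
R=1: x+13/56x²=0 ⇒ x=−56/13=-4.3077; min R=1−1/(4·13/56)=-0.0769>−1
Confirm numerically:
  x=-4.242: |R|=0.93531 <1
  x=-3.619: |R|=0.42141 <1
  x=-3.178: |R|=0.16657 <1
  x=-2.242: |R|=0.07512 <1
  x=-4.878: |R|=1.64581 >1
  x=-4.869: |R|=1.63445 >1
  x=-4.435: |R|=1.13107 >1
Interval (-4.3077, 0).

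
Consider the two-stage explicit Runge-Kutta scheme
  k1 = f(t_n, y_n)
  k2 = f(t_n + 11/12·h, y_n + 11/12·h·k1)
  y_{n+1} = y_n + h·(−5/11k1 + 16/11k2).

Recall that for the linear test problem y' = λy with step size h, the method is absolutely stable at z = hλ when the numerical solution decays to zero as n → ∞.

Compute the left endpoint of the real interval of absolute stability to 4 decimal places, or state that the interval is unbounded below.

left endpoint -0.7500.

With y'=λy (z=hλ):
  k1=λy_n ⇒ h·k1=z·y_n;  k2=λ(1+11/12z)y_n ⇒ h·k2=z(1+11/12z)y_n
  y_{n+1}/y_n = 1 − 5/11z + 16/11z(1+11/12z) = 1 + z + 4/3z²
  ⇒ R(z) = 1 + z + 4/3z².

Solve |R(x)|<1 on ℝ⁻.
x=-1.62: |R|=2.8792
R=1: x+4/3x²=0 ⇒ x=−3/4=-0.7500; min R=1−1/(4·4/3)=0.8125>−1
Confirm numerically:
  x=-0.511: |R|=0.83716 <1
  x=-0.459: |R|=0.82191 <1
  x=-0.400: |R|=0.81333 <1
  x=-0.380: |R|=0.81253 <1
  x=-1.143: |R|=1.59893 >1
  x=-0.919: |R|=1.20708 >1
Interval (-0.7500, 0).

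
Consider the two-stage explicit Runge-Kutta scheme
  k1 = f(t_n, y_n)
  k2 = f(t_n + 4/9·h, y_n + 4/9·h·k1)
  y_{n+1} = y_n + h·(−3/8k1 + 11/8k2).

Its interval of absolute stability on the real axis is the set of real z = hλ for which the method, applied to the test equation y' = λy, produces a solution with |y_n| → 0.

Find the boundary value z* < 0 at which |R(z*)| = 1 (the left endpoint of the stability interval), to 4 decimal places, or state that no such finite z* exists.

left endpoint -1.6364.

On y'=λy, z=hλ:
  k1=λy_n ⇒ h·k1=z·y_n;  k2=λ(1+4/9z)y_n ⇒ h·k2=z(1+4/9z)y_n
  y_{n+1}/y_n = 1 − 3/8z + 11/8z(1+4/9z) = 1 + z + 11/18z²
  ⇒ R(z) = 1 + z + 11/18z².

Solve |R(x)|<1 on ℝ⁻.
x=-1.54: |R|=0.9093
R=1: x+11/18x²=0 ⇒ x=−18/11=-1.6364; min R=1−1/(4·11/18)=0.5909>−1
Confirm numerically:
  x=-1.425: |R|=0.81594 <1
  x=-1.051: |R|=0.62403 <1
  x=-0.946: |R|=0.60089 <1
  x=-1.959: |R|=1.38625 >1
  x=-1.954: |R|=1.37929 >1
  x=-1.812: |R|=1.19449 >1
Interval (-1.6364, 0).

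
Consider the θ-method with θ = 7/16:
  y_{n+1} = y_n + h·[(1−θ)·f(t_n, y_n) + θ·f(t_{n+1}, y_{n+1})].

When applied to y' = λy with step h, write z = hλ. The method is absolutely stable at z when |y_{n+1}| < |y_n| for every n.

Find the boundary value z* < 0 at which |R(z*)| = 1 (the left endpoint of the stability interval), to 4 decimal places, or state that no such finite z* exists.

z* = -16.0000.

On y'=λy, z=hλ:
  y_{n+1} = y_n + z·[9/16·y_n + 7/16·y_{n+1}] ⇒ (1 − 7/16z)y_{n+1} = (1 + 9/16z)y_n
  ⇒ R(z) = (1 + 9/16z)/(1 − 7/16z).

Find x<0 with |R(x)|<1.
x=-0.42: |R|=0.6452
R=−1: 1+9/16x = −1+7/16x ⇒ -1/8x=2 ⇒ x=2/(-1/8)=-16.0000
Confirm numerically:
  x=-14.378: |R|=0.97219 <1
  x=-12.106: |R|=0.92269 <1
  x=-11.612: |R|=0.90979 <1
  x=-11.415: |R|=0.90438 <1
  x=-16.358: |R|=1.00549 >1
  x=-16.308: |R|=1.00473 >1
Stable set (-16.0000, 0).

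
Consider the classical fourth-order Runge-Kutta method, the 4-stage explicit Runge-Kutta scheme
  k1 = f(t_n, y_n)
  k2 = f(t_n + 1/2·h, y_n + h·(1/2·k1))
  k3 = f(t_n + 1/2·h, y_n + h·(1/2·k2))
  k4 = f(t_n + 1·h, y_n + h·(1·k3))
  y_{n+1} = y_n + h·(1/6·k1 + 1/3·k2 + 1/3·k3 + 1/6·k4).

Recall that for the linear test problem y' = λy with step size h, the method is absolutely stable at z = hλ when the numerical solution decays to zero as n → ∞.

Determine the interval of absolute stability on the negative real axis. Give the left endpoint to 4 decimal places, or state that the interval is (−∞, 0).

z∈(-2.7853,0).

With y'=λy (z=hλ):
  order 4, 4-stage ⇒ R(z)=1+z+z^2/2+z^3/6+z^4/24
  (e.g. R(-1.15)=0.33065, |R|=0.33065)

Solve |R(x)|<1 on ℝ⁻.
x=-1.15: |R|=0.3306
|R(-2.41)|=0.5667 |R(-0.66)|=0.5178 |R(-0.64)|=0.5281
Bisect:
  x_lo=-3.1057 |R|=1.6008  x_hi=-0.3204 |R|=0.7259
  mid=-1.71305 |R|=0.27520 →hi
  mid=-2.40939 |R|=0.56620 →hi
  mid=-2.75755 |R|=0.95898 →hi
  mid=-2.93164 |R|=1.24401 →lo
  mid=-2.84460 |R|=1.09315 →lo
  mid=-2.80107 |R|=1.02405 →lo
  mid=-2.77931 |R|=0.99102 →hi
  mid=-2.79019 |R|=1.00741 →lo
  mid=-2.78475 |R|=0.99919 →hi
  ...
  [-2.78543,-2.78526] ⇒ x*=-2.7853
Interval (-2.7853, 0).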